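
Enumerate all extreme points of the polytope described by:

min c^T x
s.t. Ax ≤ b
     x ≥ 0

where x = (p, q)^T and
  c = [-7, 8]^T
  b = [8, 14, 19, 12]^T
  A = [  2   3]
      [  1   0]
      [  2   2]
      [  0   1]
Each vertex is the intersection of two constraint boundaries that also satisfies all remaining constraints:
  p = 0 and q = 0 → (0, 0)
  2p + 3q = 8 and q = 0 → (4, 0)
  2p + 3q = 8 and p = 0 → (0, 2.667)

Vertices: (0, 0), (4, 0), (0, 2.667)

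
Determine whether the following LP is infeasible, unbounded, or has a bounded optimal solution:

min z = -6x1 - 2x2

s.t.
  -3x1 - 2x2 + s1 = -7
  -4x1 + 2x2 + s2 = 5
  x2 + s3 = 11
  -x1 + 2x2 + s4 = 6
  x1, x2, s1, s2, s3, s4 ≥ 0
Feasible point: (1, 2) satisfies every constraint, so the LP is feasible.
Direction d = (1, 0): for each constraint row a, a·d ≤ 0 —
  (-3)(1) + (-2)(0) = -3 ≤ 0
  (-4)(1) + (2)(0) = -4 ≤ 0
  (0)(1) + (1)(0) = 0 ≤ 0
  (-1)(1) + (2)(0) = -1 ≤ 0
and d ≥ 0, so (1, 2) + t·d stays feasible for every t ≥ 0. Along this ray z = -6x1 - 2x2 changes by -6 per unit t, so z → −∞.

The LP is unbounded; z can be made arbitrarily small.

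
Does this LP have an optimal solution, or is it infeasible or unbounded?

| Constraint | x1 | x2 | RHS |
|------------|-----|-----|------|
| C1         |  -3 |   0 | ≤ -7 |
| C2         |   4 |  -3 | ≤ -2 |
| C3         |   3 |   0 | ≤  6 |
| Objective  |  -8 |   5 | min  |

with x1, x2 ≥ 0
C3 requires 3x1 ≤ 6, while C1 (-3x1 ≤ -7) is equivalent to 3x1 ≥ 7. Together they would need 7 ≤ 3x1 ≤ 6, which is impossible since 7 > 6. No point satisfies all constraints.

Infeasible: no point satisfies all constraints simultaneously.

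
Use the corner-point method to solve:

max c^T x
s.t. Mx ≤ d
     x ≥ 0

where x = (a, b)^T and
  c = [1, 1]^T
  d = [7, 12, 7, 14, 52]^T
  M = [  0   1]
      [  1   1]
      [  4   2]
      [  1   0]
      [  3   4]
Each vertex is the intersection of two constraint boundaries that also satisfies all remaining constraints:
  a = 0 and b = 0 → (0, 0)
  4a + 2b = 7 and b = 0 → (1.75, 0)
  4a + 2b = 7 and a = 0 → (0, 3.5)

Evaluating z = a + b at each vertex:
  (0, 0): z = 0
  (1.75, 0): z = 1.75
  (0, 3.5): z = 3.5

The maximum is at (0, 3.5) with z = 3.5.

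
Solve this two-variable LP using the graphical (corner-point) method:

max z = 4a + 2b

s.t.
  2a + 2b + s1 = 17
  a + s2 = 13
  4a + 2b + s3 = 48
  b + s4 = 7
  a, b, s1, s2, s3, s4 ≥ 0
Each vertex is the intersection of two constraint boundaries that also satisfies all remaining constraints:
  a = 0 and b = 0 → (0, 0)
  2a + 2b = 17 and b = 0 → (8.5, 0)
  2a + 2b = 17 and b = 7 → (1.5, 7)
  b = 7 and a = 0 → (0, 7)

Evaluating z = 4a + 2b at each vertex:
  (0, 0): z = 0
  (8.5, 0): z = 34
  (1.5, 7): z = 20
  (0, 7): z = 14

The maximum is at (8.5, 0) with z = 34.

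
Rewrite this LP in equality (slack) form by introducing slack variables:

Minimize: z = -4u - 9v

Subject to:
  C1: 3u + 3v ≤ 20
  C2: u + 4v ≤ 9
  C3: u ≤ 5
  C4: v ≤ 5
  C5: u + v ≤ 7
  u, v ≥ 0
min z = -4u - 9v

s.t.
  3u + 3v + s1 = 20
  u + 4v + s2 = 9
  u + s3 = 5
  v + s4 = 5
  u + v + s5 = 7
  u, v, s1, s2, s3, s4, s5 ≥ 0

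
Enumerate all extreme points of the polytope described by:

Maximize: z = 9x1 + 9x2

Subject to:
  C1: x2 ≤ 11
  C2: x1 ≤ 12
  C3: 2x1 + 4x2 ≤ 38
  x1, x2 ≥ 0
Each vertex is the intersection of two constraint boundaries that also satisfies all remaining constraints:
  x1 = 0 and x2 = 0 → (0, 0)
  x1 = 12 and x2 = 0 → (12, 0)
  x1 = 12 and 2x1 + 4x2 = 38 → (12, 3.5)
  2x1 + 4x2 = 38 and x1 = 0 → (0, 9.5)

Vertices: (0, 0), (12, 0), (12, 3.5), (0, 9.5)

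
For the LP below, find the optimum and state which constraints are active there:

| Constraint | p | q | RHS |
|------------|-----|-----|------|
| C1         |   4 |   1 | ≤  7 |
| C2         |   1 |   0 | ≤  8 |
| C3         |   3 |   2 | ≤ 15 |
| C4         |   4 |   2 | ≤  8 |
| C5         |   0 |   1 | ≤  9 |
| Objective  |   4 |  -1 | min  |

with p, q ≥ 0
Optimal: p = 0, q = 4
Binding: C4, p ≥ 0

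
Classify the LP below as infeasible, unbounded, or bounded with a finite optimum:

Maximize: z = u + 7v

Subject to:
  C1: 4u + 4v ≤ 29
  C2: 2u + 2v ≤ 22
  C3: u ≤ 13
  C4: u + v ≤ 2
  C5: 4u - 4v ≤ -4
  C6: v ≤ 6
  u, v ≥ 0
The point (0, 2) satisfies every constraint, so the LP is feasible; the constraints give u ≤ 13 and v ≤ 6, which with u, v ≥ 0 keep the feasible region inside a bounded box. A feasible, bounded LP attains a finite optimum at a vertex.

Feasible with finite optimum z* = 14 at (0, 2).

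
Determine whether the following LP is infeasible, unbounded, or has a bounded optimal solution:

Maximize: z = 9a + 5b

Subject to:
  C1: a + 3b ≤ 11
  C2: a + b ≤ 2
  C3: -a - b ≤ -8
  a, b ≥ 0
C2 requires a + b ≤ 2, while C3 (-a - b ≤ -8) is equivalent to a + b ≥ 8. Together they would need 8 ≤ a + b ≤ 2, which is impossible since 8 > 2. No point satisfies all constraints.

Infeasible: no point satisfies all constraints simultaneously.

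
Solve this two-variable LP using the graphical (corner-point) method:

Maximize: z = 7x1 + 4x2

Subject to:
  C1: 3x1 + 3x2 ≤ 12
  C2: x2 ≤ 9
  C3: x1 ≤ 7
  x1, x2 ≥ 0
x1 = 4, x2 = 0, z = 28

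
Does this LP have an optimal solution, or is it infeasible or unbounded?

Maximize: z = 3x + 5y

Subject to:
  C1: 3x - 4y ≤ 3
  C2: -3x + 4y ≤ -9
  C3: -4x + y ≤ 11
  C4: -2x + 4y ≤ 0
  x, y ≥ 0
C1 requires 3x - 4y ≤ 3, while C2 (-3x + 4y ≤ -9) is equivalent to 3x - 4y ≥ 9. Together they would need 9 ≤ 3x - 4y ≤ 3, which is impossible since 9 > 3. No point satisfies all constraints.

The feasible region is empty; the LP is infeasible.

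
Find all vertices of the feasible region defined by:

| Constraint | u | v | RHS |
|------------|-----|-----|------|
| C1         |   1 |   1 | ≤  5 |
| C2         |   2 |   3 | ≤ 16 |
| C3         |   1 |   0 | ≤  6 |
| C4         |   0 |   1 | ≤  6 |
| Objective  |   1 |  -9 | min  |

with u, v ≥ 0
Each vertex is the intersection of two constraint boundaries that also satisfies all remaining constraints:
  u = 0 and v = 0 → (0, 0)
  u + v = 5 and v = 0 → (5, 0)
  u + v = 5 and u = 0 → (0, 5)

Vertices: (0, 0), (5, 0), (0, 5)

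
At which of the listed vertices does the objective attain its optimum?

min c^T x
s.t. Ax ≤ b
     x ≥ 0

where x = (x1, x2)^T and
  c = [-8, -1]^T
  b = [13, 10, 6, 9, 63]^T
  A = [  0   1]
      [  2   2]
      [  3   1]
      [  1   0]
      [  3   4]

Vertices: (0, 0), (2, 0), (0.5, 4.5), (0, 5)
(2, 0) with z = -16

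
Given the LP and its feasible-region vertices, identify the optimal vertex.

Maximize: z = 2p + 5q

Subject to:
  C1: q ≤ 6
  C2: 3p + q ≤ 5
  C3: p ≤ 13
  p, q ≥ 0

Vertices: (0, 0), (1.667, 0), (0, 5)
Evaluating z = 2p + 5q at each vertex:
  (0, 0): z = 0
  (1.667, 0): z = 3.333
  (0, 5): z = 25

The largest value is z = 25, attained at (0, 5).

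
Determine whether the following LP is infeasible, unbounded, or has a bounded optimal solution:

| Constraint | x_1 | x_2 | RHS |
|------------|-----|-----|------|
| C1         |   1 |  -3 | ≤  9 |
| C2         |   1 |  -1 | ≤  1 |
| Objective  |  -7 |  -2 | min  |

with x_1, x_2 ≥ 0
Feasible point: (0, 0) satisfies every constraint, so the LP is feasible.
Direction d = (0, 1): for each constraint row a, a·d ≤ 0 —
  (1)(0) + (-3)(1) = -3 ≤ 0
  (1)(0) + (-1)(1) = -1 ≤ 0
and d ≥ 0, so (0, 0) + t·d stays feasible for every t ≥ 0. Along this ray z = -7x_1 - 2x_2 changes by -2 per unit t, so z → −∞.

The LP is unbounded; z can be made arbitrarily small.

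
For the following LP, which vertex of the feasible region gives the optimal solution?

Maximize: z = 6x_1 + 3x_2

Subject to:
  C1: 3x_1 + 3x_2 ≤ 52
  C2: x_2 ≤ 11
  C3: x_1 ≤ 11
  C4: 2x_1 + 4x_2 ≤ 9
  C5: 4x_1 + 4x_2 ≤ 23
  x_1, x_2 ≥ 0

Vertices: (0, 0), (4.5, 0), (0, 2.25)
Evaluating z = 6x_1 + 3x_2 at each vertex:
  (0, 0): z = 0
  (4.5, 0): z = 27
  (0, 2.25): z = 6.75

The largest value is z = 27, attained at (4.5, 0).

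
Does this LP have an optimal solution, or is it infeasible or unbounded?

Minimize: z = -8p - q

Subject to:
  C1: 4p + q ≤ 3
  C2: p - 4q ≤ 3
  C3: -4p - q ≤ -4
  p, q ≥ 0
C1 requires 4p + q ≤ 3, while C3 (-4p - q ≤ -4) is equivalent to 4p + q ≥ 4. Together they would need 4 ≤ 4p + q ≤ 3, which is impossible since 4 > 3. No point satisfies all constraints.

Infeasible: no point satisfies all constraints simultaneously.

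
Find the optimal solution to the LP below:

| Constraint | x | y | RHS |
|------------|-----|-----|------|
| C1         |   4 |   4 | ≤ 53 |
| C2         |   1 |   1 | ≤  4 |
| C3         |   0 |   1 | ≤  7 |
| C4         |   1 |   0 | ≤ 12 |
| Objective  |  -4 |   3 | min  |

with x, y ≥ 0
Each vertex is the intersection of two constraint boundaries that also satisfies all remaining constraints:
  x = 0 and y = 0 → (0, 0)
  x + y = 4 and y = 0 → (4, 0)
  x + y = 4 and x = 0 → (0, 4)

Evaluating z = -4x + 3y at each vertex:
  (0, 0): z = 0
  (4, 0): z = -16
  (0, 4): z = 12

The minimum is at (4, 0) with z = -16.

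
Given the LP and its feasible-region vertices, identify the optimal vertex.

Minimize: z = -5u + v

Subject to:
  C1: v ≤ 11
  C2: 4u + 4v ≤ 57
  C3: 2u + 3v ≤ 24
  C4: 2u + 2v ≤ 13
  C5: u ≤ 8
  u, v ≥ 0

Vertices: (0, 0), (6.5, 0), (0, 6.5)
Evaluating z = -5u + v at each vertex:
  (0, 0): z = 0
  (6.5, 0): z = -32.5
  (0, 6.5): z = 6.5

The smallest value is z = -32.5, attained at (6.5, 0).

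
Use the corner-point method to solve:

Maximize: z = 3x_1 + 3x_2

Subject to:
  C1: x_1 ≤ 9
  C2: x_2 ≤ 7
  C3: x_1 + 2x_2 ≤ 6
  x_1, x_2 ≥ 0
Each vertex is the intersection of two constraint boundaries that also satisfies all remaining constraints:
  x_1 = 0 and x_2 = 0 → (0, 0)
  x_1 + 2x_2 = 6 and x_2 = 0 → (6, 0)
  x_1 + 2x_2 = 6 and x_1 = 0 → (0, 3)

Evaluating z = 3x_1 + 3x_2 at each vertex:
  (0, 0): z = 0
  (6, 0): z = 18
  (0, 3): z = 9

The maximum is at (6, 0) with z = 18.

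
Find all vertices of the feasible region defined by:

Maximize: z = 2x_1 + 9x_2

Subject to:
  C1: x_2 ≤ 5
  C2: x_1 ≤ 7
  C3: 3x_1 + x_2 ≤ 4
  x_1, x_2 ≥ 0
Each vertex is the intersection of two constraint boundaries that also satisfies all remaining constraints:
  x_1 = 0 and x_2 = 0 → (0, 0)
  3x_1 + x_2 = 4 and x_2 = 0 → (1.333, 0)
  3x_1 + x_2 = 4 and x_1 = 0 → (0, 4)

Vertices: (0, 0), (1.333, 0), (0, 4)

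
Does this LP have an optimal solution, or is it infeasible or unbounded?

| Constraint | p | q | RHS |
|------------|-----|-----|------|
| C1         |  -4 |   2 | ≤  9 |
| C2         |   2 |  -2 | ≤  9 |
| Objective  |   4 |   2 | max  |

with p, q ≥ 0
Feasible point: (0, 0) satisfies every constraint, so the LP is feasible.
Direction d = (1, 1): for each constraint row a, a·d ≤ 0 —
  (-4)(1) + (2)(1) = -2 ≤ 0
  (2)(1) + (-2)(1) = 0 ≤ 0
and d ≥ 0, so (0, 0) + t·d stays feasible for every t ≥ 0. Along this ray z = 4p + 2q changes by 6 per unit t, so z → +∞.

Unbounded — the objective can increase without bound over the feasible region.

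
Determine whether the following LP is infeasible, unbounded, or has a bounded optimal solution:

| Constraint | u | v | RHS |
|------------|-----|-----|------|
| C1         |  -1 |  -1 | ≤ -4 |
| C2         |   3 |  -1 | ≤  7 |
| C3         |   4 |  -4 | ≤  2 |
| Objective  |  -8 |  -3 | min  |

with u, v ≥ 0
Feasible point: (0, 4) satisfies every constraint, so the LP is feasible.
Direction d = (0, 1): for each constraint row a, a·d ≤ 0 —
  (-1)(0) + (-1)(1) = -1 ≤ 0
  (3)(0) + (-1)(1) = -1 ≤ 0
  (4)(0) + (-4)(1) = -4 ≤ 0
and d ≥ 0, so (0, 4) + t·d stays feasible for every t ≥ 0. Along this ray z = -8u - 3v changes by -3 per unit t, so z → −∞.

The LP is unbounded; z can be made arbitrarily small.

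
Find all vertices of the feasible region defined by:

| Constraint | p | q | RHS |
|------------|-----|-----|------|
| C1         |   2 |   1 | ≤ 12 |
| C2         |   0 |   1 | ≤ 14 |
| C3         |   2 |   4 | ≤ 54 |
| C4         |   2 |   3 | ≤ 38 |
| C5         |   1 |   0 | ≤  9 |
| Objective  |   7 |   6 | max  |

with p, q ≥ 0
Each vertex is the intersection of two constraint boundaries that also satisfies all remaining constraints:
  p = 0 and q = 0 → (0, 0)
  2p + q = 12 and q = 0 → (6, 0)
  2p + q = 12 and p = 0 → (0, 12)

Vertices: (0, 0), (6, 0), (0, 12)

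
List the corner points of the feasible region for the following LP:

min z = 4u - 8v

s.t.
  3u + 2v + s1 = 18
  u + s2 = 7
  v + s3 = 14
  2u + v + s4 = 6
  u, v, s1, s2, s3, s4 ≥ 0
Each vertex is the intersection of two constraint boundaries that also satisfies all remaining constraints:
  u = 0 and v = 0 → (0, 0)
  2u + v = 6 and v = 0 → (3, 0)
  2u + v = 6 and u = 0 → (0, 6)

Vertices: (0, 0), (3, 0), (0, 6)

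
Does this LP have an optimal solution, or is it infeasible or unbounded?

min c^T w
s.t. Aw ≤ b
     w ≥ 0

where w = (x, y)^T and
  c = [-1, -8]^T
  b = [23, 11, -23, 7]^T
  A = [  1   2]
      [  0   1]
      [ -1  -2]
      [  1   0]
The point (1, 11) satisfies every constraint, so the LP is feasible; the constraints give x ≤ 7 and y ≤ 11, which with x, y ≥ 0 keep the feasible region inside a bounded box. A feasible, bounded LP attains a finite optimum at a vertex.

Bounded optimum: z* = -89 at (1, 11).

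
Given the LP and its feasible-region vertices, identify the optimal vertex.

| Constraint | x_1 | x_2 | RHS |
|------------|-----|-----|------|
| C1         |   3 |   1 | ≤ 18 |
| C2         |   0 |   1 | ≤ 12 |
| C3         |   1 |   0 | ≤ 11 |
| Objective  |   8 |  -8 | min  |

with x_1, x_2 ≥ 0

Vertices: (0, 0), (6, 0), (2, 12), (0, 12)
Evaluating z = 8x_1 - 8x_2 at each vertex:
  (0, 0): z = 0
  (6, 0): z = 48
  (2, 12): z = -80
  (0, 12): z = -96

The smallest value is z = -96, attained at (0, 12).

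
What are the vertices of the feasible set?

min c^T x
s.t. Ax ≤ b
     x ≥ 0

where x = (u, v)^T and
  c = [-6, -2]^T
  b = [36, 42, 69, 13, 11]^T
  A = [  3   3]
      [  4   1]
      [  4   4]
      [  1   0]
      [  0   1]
Each vertex is the intersection of two constraint boundaries that also satisfies all remaining constraints:
  u = 0 and v = 0 → (0, 0)
  4u + v = 42 and v = 0 → (10.5, 0)
  3u + 3v = 36 and 4u + v = 42 → (10, 2)
  3u + 3v = 36 and v = 11 → (1, 11)
  v = 11 and u = 0 → (0, 11)

Vertices: (0, 0), (10.5, 0), (10, 2), (1, 11), (0, 11)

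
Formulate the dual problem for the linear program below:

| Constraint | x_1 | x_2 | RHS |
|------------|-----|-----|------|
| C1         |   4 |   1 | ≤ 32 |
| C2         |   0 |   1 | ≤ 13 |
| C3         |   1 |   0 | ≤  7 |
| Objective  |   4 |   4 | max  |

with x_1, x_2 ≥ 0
Minimize: z = 32y1 + 13y2 + 7y3

Subject to:
  C1: -4y1 - y3 ≤ -4
  C2: -y1 - y2 ≤ -4
  y1, y2, y3 ≥ 0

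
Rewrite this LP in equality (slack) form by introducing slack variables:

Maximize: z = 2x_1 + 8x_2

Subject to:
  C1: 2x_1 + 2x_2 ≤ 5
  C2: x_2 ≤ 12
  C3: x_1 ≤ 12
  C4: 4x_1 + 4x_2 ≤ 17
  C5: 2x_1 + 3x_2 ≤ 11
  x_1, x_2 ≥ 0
max z = 2x_1 + 8x_2

s.t.
  2x_1 + 2x_2 + s1 = 5
  x_2 + s2 = 12
  x_1 + s3 = 12
  4x_1 + 4x_2 + s4 = 17
  2x_1 + 3x_2 + s5 = 11
  x_1, x_2, s1, s2, s3, s4, s5 ≥ 0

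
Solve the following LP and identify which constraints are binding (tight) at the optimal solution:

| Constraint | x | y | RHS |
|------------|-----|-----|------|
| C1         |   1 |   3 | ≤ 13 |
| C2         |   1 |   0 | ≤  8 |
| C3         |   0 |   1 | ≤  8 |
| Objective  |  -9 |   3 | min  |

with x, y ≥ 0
Optimal: x = 8, y = 0
Slack at optimum:
  C1: slack = 5
  C2: slack = 0 (binding)
  C3: slack = 8
  x ≥ 0: x = 8
  y ≥ 0: y = 0 (binding)
Binding constraints: C2, y ≥ 0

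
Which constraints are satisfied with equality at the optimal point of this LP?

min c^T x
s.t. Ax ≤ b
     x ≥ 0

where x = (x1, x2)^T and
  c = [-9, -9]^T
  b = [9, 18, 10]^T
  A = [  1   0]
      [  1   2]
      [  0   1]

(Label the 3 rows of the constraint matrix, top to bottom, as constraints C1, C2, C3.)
Optimal: x1 = 9, x2 = 4.5
Slack at optimum:
  C1: slack = 0 (binding)
  C2: slack = 0 (binding)
  C3: slack = 5.5
  x1 ≥ 0: x1 = 9
  x2 ≥ 0: x2 = 4.5
Binding constraints: C1, C2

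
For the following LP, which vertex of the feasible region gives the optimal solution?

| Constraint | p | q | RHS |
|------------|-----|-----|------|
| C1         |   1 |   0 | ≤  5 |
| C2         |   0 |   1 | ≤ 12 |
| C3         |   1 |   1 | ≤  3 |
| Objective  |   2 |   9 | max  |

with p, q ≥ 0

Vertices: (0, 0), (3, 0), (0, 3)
(0, 3) with z = 27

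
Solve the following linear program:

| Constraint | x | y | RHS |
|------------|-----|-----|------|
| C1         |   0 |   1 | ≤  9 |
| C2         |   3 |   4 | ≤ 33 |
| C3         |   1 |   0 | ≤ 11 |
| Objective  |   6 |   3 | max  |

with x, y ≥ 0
x = 11, y = 0, z = 66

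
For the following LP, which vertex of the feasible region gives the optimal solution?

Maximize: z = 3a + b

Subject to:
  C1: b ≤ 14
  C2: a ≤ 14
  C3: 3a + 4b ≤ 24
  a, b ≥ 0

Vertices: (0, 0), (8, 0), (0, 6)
Evaluating z = 3a + b at each vertex:
  (0, 0): z = 0
  (8, 0): z = 24
  (0, 6): z = 6

The largest value is z = 24, attained at (8, 0).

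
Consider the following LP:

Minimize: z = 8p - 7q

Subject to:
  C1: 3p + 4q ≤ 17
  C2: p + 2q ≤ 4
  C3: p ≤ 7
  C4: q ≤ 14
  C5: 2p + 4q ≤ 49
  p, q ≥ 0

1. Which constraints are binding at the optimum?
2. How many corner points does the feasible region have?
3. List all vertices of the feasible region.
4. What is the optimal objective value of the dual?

1. C2, p ≥ 0
2. 3
3. (0, 0), (4, 0), (0, 2)
4. -14 (by strong duality, equal to the primal optimum)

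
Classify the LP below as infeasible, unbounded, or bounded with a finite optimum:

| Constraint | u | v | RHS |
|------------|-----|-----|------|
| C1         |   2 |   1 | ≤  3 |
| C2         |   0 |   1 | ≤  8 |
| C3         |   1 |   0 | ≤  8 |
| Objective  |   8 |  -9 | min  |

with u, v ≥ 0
The point (0, 3) satisfies every constraint, so the LP is feasible; the constraints give u ≤ 8 and v ≤ 8, which with u, v ≥ 0 keep the feasible region inside a bounded box. A feasible, bounded LP attains a finite optimum at a vertex.

Feasible with finite optimum z* = -27 at (0, 3).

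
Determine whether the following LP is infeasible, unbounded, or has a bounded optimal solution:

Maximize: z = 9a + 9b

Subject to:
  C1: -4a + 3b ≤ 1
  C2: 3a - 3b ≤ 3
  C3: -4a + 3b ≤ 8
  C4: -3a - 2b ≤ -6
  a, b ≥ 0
Feasible point: (2, 1) satisfies every constraint, so the LP is feasible.
Direction d = (1, 1): for each constraint row a, a·d ≤ 0 —
  (-4)(1) + (3)(1) = -1 ≤ 0
  (3)(1) + (-3)(1) = 0 ≤ 0
  (-4)(1) + (3)(1) = -1 ≤ 0
  (-3)(1) + (-2)(1) = -5 ≤ 0
and d ≥ 0, so (2, 1) + t·d stays feasible for every t ≥ 0. Along this ray z = 9a + 9b changes by 18 per unit t, so z → +∞.

Unbounded — the objective can increase without bound over the feasible region.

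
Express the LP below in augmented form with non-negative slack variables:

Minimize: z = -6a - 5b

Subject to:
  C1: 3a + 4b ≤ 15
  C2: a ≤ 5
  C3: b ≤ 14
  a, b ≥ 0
min z = -6a - 5b

s.t.
  3a + 4b + s1 = 15
  a + s2 = 5
  b + s3 = 14
  a, b, s1, s2, s3 ≥ 0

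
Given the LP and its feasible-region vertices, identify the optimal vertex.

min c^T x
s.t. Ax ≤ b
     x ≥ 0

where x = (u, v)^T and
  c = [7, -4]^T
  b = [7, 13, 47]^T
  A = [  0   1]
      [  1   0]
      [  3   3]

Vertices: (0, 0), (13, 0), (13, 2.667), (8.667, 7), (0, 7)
Evaluating z = 7u - 4v at each vertex:
  (0, 0): z = 0
  (13, 0): z = 91
  (13, 2.667): z = 80.33
  (8.667, 7): z = 32.67
  (0, 7): z = -28

The smallest value is z = -28, attained at (0, 7).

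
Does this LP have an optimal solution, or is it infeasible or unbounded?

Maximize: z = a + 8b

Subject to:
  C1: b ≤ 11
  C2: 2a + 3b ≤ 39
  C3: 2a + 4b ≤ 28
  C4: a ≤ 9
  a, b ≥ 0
The point (0, 7) satisfies every constraint, so the LP is feasible; the constraints give a ≤ 9 and b ≤ 11, which with a, b ≥ 0 keep the feasible region inside a bounded box. A feasible, bounded LP attains a finite optimum at a vertex.

Evaluating z = a + 8b at each vertex:
  (0, 0): z = 0
  (9, 0): z = 9
  (9, 2.5): z = 29
  (0, 7): z = 56

The LP has an optimal solution: (0, 7) with z = 56.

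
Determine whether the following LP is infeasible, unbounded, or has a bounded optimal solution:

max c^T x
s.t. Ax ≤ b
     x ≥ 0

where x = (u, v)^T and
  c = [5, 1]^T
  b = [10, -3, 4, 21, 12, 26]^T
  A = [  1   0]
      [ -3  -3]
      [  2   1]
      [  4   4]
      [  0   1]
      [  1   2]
The point (2, 0) satisfies every constraint, so the LP is feasible; the constraints give u ≤ 10 and v ≤ 12, which with u, v ≥ 0 keep the feasible region inside a bounded box. A feasible, bounded LP attains a finite optimum at a vertex.

The LP has an optimal solution: (2, 0) with z = 10.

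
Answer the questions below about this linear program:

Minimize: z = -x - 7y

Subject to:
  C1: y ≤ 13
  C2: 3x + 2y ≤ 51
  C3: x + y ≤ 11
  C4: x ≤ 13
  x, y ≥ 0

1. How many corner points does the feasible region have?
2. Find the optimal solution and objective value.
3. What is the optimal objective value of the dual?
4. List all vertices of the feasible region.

1. 3
2. x = 0, y = 11, z = -77
3. -77 (by strong duality, equal to the primal optimum)
4. (0, 0), (11, 0), (0, 11)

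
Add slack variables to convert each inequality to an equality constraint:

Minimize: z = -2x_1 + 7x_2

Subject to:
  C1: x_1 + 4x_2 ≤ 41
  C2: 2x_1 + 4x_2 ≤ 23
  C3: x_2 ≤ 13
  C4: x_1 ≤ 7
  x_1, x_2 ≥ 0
min z = -2x_1 + 7x_2

s.t.
  x_1 + 4x_2 + s1 = 41
  2x_1 + 4x_2 + s2 = 23
  x_2 + s3 = 13
  x_1 + s4 = 7
  x_1, x_2, s1, s2, s3, s4 ≥ 0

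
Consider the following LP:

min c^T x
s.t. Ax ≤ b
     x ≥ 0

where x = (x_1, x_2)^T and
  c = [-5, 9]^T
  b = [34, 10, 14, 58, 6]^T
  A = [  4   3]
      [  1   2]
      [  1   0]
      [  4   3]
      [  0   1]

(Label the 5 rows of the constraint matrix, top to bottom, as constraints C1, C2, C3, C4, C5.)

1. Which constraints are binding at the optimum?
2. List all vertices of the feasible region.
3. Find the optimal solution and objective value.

1. C1, x_2 ≥ 0
2. (0, 0), (8.5, 0), (7.6, 1.2), (0, 5)
3. x_1 = 8.5, x_2 = 0, z = -42.5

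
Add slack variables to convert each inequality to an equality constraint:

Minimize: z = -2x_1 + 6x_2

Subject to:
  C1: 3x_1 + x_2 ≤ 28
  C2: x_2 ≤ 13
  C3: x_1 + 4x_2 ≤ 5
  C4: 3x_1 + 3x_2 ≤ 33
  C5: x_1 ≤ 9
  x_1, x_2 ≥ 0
min z = -2x_1 + 6x_2

s.t.
  3x_1 + x_2 + s1 = 28
  x_2 + s2 = 13
  x_1 + 4x_2 + s3 = 5
  3x_1 + 3x_2 + s4 = 33
  x_1 + s5 = 9
  x_1, x_2, s1, s2, s3, s4, s5 ≥ 0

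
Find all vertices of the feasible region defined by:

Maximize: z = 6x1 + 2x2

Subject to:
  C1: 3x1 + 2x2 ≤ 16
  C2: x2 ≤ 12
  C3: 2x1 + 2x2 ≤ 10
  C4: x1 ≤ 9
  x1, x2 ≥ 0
Each vertex is the intersection of two constraint boundaries that also satisfies all remaining constraints:
  x1 = 0 and x2 = 0 → (0, 0)
  2x1 + 2x2 = 10 and x2 = 0 → (5, 0)
  2x1 + 2x2 = 10 and x1 = 0 → (0, 5)

Vertices: (0, 0), (5, 0), (0, 5)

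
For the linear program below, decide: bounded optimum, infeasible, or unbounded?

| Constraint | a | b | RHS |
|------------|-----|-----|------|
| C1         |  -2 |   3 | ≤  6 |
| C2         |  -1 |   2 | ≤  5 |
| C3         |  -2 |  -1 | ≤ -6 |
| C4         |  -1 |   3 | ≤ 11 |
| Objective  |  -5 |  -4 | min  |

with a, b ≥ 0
Feasible point: (3, 0) satisfies every constraint, so the LP is feasible.
Direction d = (1, 0): for each constraint row a, a·d ≤ 0 —
  (-2)(1) + (3)(0) = -2 ≤ 0
  (-1)(1) + (2)(0) = -1 ≤ 0
  (-2)(1) + (-1)(0) = -2 ≤ 0
  (-1)(1) + (3)(0) = -1 ≤ 0
and d ≥ 0, so (3, 0) + t·d stays feasible for every t ≥ 0. Along this ray z = -5a - 4b changes by -5 per unit t, so z → −∞.

Unbounded — the objective can decrease without bound over the feasible region.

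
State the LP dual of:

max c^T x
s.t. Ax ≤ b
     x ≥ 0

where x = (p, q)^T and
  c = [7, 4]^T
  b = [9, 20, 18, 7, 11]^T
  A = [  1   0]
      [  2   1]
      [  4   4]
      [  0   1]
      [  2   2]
Minimize: z = 9y1 + 20y2 + 18y3 + 7y4 + 11y5

Subject to:
  C1: -y1 - 2y2 - 4y3 - 2y5 ≤ -7
  C2: -y2 - 4y3 - y4 - 2y5 ≤ -4
  y1, y2, y3, y4, y5 ≥ 0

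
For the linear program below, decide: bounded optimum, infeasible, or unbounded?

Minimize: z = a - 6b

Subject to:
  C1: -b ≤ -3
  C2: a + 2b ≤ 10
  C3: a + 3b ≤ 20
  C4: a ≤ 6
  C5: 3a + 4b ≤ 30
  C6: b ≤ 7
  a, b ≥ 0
The point (0, 5) satisfies every constraint, so the LP is feasible; the constraints give a ≤ 6 and b ≤ 7, which with a, b ≥ 0 keep the feasible region inside a bounded box. A feasible, bounded LP attains a finite optimum at a vertex.

Evaluating z = a - 6b at each vertex:
  (0, 3): z = -18
  (4, 3): z = -14
  (0, 5): z = -30

Bounded optimum: z* = -30 at (0, 5).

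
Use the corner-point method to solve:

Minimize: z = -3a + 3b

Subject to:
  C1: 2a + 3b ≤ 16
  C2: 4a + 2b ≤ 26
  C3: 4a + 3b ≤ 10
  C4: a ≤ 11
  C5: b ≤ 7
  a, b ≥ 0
a = 2.5, b = 0, z = -7.5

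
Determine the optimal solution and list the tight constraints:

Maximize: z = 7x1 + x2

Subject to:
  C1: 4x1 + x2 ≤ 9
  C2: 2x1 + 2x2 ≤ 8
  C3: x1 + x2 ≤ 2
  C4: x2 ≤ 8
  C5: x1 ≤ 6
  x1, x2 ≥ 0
Optimal: x1 = 2, x2 = 0
Slack at optimum:
  C1: slack = 1
  C2: slack = 4
  C3: slack = 0 (binding)
  C4: slack = 8
  C5: slack = 4
  x1 ≥ 0: x1 = 2
  x2 ≥ 0: x2 = 0 (binding)
Binding constraints: C3, x2 ≥ 0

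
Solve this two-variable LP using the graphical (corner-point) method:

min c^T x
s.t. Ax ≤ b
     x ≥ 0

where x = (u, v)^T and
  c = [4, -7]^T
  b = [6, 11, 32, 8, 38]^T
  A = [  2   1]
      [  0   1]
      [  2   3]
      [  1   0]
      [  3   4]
u = 0, v = 6, z = -42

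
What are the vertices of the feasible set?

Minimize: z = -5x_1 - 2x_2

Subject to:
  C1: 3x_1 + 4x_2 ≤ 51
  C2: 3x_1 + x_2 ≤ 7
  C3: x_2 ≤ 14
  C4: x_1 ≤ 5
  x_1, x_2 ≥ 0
Each vertex is the intersection of two constraint boundaries that also satisfies all remaining constraints:
  x_1 = 0 and x_2 = 0 → (0, 0)
  3x_1 + x_2 = 7 and x_2 = 0 → (2.333, 0)
  3x_1 + x_2 = 7 and x_1 = 0 → (0, 7)

Vertices: (0, 0), (2.333, 0), (0, 7)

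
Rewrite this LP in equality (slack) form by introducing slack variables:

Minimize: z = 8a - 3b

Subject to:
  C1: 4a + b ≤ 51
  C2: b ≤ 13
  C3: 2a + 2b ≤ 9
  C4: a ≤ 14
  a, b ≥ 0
min z = 8a - 3b

s.t.
  4a + b + s1 = 51
  b + s2 = 13
  2a + 2b + s3 = 9
  a + s4 = 14
  a, b, s1, s2, s3, s4 ≥ 0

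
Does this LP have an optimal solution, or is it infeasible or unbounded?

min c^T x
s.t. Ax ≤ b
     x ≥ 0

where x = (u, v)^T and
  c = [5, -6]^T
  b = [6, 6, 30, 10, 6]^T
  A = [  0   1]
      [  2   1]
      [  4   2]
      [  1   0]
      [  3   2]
The point (0, 3) satisfies every constraint, so the LP is feasible; the constraints give u ≤ 10 and v ≤ 6, which with u, v ≥ 0 keep the feasible region inside a bounded box. A feasible, bounded LP attains a finite optimum at a vertex.

The LP has an optimal solution: (0, 3) with z = -18.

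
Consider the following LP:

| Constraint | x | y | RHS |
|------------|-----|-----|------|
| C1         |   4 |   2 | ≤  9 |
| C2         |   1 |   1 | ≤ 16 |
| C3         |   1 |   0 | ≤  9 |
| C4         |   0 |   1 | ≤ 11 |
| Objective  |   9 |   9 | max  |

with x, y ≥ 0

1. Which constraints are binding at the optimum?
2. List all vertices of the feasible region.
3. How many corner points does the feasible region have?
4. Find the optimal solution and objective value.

1. C1, x ≥ 0
2. (0, 0), (2.25, 0), (0, 4.5)
3. 3
4. x = 0, y = 4.5, z = 40.5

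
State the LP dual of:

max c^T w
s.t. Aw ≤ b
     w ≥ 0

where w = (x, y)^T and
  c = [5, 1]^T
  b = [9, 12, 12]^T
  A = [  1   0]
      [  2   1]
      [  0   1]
Minimize: z = 9y1 + 12y2 + 12y3

Subject to:
  C1: -y1 - 2y2 ≤ -5
  C2: -y2 - y3 ≤ -1
  y1, y2, y3 ≥ 0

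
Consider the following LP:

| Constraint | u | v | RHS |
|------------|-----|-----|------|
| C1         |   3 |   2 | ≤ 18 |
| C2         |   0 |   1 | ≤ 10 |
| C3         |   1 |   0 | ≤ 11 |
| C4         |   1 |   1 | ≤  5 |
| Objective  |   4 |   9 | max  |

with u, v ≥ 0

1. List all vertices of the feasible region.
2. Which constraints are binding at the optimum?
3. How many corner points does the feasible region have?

1. (0, 0), (5, 0), (0, 5)
2. C4, u ≥ 0
3. 3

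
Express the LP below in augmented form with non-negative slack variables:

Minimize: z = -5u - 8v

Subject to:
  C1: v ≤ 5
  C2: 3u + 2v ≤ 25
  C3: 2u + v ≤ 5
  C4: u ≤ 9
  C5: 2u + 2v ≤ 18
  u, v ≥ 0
min z = -5u - 8v

s.t.
  v + s1 = 5
  3u + 2v + s2 = 25
  2u + v + s3 = 5
  u + s4 = 9
  2u + 2v + s5 = 18
  u, v, s1, s2, s3, s4, s5 ≥ 0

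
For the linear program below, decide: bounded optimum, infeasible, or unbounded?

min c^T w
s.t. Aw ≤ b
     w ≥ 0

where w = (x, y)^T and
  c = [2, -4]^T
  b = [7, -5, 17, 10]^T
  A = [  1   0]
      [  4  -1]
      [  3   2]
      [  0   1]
The point (0, 8.5) satisfies every constraint, so the LP is feasible; the constraints give x ≤ 7 and y ≤ 10, which with x, y ≥ 0 keep the feasible region inside a bounded box. A feasible, bounded LP attains a finite optimum at a vertex.

Feasible with finite optimum z* = -34 at (0, 8.5).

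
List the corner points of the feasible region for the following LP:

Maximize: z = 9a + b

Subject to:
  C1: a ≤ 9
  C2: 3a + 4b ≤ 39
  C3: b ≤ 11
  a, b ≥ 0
Each vertex is the intersection of two constraint boundaries that also satisfies all remaining constraints:
  a = 0 and b = 0 → (0, 0)
  a = 9 and b = 0 → (9, 0)
  a = 9 and 3a + 4b = 39 → (9, 3)
  3a + 4b = 39 and a = 0 → (0, 9.75)

Vertices: (0, 0), (9, 0), (9, 3), (0, 9.75)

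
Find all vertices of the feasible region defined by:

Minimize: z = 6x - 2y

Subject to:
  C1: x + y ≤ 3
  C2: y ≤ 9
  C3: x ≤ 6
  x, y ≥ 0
Each vertex is the intersection of two constraint boundaries that also satisfies all remaining constraints:
  x = 0 and y = 0 → (0, 0)
  x + y = 3 and y = 0 → (3, 0)
  x + y = 3 and x = 0 → (0, 3)

Vertices: (0, 0), (3, 0), (0, 3)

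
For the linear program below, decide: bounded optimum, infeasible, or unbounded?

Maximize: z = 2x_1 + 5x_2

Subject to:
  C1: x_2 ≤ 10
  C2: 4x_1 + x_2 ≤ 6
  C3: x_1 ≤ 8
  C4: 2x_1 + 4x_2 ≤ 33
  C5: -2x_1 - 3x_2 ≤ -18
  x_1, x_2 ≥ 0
The point (0, 6) satisfies every constraint, so the LP is feasible; the constraints give x_1 ≤ 8 and x_2 ≤ 10, which with x_1, x_2 ≥ 0 keep the feasible region inside a bounded box. A feasible, bounded LP attains a finite optimum at a vertex.

Evaluating z = 2x_1 + 5x_2 at each vertex:
  (0, 6): z = 30

The LP has an optimal solution: (0, 6) with z = 30.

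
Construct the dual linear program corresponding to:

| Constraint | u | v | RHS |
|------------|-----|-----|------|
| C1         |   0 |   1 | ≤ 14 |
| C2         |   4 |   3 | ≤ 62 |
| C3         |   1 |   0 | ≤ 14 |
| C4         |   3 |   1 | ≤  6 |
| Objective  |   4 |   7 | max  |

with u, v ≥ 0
Minimize: z = 14y1 + 62y2 + 14y3 + 6y4

Subject to:
  C1: -4y2 - y3 - 3y4 ≤ -4
  C2: -y1 - 3y2 - y4 ≤ -7
  y1, y2, y3, y4 ≥ 0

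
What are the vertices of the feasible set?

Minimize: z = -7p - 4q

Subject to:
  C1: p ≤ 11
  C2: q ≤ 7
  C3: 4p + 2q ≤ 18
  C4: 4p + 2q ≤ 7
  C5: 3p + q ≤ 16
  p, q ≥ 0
Each vertex is the intersection of two constraint boundaries that also satisfies all remaining constraints:
  p = 0 and q = 0 → (0, 0)
  4p + 2q = 7 and q = 0 → (1.75, 0)
  4p + 2q = 7 and p = 0 → (0, 3.5)

Vertices: (0, 0), (1.75, 0), (0, 3.5)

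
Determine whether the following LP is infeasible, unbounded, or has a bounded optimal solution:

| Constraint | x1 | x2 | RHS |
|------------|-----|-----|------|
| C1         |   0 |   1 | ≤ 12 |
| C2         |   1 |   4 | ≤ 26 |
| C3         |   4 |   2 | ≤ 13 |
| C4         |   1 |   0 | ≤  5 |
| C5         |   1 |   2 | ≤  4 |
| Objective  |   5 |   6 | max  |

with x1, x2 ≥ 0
The point (3, 0.5) satisfies every constraint, so the LP is feasible; the constraints give x1 ≤ 5 and x2 ≤ 12, which with x1, x2 ≥ 0 keep the feasible region inside a bounded box. A feasible, bounded LP attains a finite optimum at a vertex.

Feasible with finite optimum z* = 18 at (3, 0.5).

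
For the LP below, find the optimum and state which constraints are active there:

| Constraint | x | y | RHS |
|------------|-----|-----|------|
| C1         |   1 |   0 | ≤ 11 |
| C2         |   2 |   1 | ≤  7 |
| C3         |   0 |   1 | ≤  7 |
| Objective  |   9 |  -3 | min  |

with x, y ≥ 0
Optimal: x = 0, y = 7
Slack at optimum:
  C1: slack = 11
  C2: slack = 0 (binding)
  C3: slack = 0 (binding)
  x ≥ 0: x = 0 (binding)
  y ≥ 0: y = 7
Binding constraints: C2, C3, x ≥ 0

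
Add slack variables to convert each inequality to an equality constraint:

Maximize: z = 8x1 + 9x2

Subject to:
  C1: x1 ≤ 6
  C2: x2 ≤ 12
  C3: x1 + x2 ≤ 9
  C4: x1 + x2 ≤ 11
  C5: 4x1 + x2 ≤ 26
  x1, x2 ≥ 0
max z = 8x1 + 9x2

s.t.
  x1 + s1 = 6
  x2 + s2 = 12
  x1 + x2 + s3 = 9
  x1 + x2 + s4 = 11
  4x1 + x2 + s5 = 26
  x1, x2, s1, s2, s3, s4, s5 ≥ 0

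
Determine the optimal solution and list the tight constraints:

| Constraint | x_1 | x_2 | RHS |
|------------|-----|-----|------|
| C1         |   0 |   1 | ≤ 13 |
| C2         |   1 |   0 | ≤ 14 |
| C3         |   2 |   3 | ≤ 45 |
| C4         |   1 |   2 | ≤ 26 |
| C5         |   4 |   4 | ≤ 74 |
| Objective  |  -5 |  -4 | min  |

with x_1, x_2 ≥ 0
Optimal: x_1 = 14, x_2 = 4.5
Slack at optimum:
  C1: slack = 8.5
  C2: slack = 0 (binding)
  C3: slack = 3.5
  C4: slack = 3
  C5: slack = 0 (binding)
  x_1 ≥ 0: x_1 = 14
  x_2 ≥ 0: x_2 = 4.5
Binding constraints: C2, C5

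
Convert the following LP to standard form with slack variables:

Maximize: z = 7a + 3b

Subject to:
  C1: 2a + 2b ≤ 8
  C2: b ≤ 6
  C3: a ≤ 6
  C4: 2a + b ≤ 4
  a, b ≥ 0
max z = 7a + 3b

s.t.
  2a + 2b + s1 = 8
  b + s2 = 6
  a + s3 = 6
  2a + b + s4 = 4
  a, b, s1, s2, s3, s4 ≥ 0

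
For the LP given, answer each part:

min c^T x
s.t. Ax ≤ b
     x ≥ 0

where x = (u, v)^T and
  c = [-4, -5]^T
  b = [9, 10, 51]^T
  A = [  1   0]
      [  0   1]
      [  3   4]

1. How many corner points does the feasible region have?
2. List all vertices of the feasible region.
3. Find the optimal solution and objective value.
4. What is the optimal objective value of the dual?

1. 5
2. (0, 0), (9, 0), (9, 6), (3.667, 10), (0, 10)
3. u = 9, v = 6, z = -66
4. -66 (by strong duality, equal to the primal optimum)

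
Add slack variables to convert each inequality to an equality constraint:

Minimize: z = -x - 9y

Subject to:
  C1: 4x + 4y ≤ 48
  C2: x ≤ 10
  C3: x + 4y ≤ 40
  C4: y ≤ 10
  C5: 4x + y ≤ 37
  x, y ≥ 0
min z = -x - 9y

s.t.
  4x + 4y + s1 = 48
  x + s2 = 10
  x + 4y + s3 = 40
  y + s4 = 10
  4x + y + s5 = 37
  x, y, s1, s2, s3, s4, s5 ≥ 0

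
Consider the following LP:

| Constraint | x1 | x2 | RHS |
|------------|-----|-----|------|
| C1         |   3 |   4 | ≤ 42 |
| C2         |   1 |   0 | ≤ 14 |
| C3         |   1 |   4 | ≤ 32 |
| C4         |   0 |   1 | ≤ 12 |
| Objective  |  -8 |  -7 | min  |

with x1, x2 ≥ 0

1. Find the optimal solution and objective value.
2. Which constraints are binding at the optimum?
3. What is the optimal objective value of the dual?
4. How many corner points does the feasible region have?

1. x1 = 14, x2 = 0, z = -112
2. C1, C2, x2 ≥ 0
3. -112 (by strong duality, equal to the primal optimum)
4. 4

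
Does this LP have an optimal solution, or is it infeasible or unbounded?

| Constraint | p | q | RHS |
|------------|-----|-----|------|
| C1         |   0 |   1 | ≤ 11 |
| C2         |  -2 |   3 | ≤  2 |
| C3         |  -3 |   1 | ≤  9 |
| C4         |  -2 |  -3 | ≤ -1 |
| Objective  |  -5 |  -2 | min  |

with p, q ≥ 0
Feasible point: (1, 0) satisfies every constraint, so the LP is feasible.
Direction d = (1, 0): for each constraint row a, a·d ≤ 0 —
  (0)(1) + (1)(0) = 0 ≤ 0
  (-2)(1) + (3)(0) = -2 ≤ 0
  (-3)(1) + (1)(0) = -3 ≤ 0
  (-2)(1) + (-3)(0) = -2 ≤ 0
and d ≥ 0, so (1, 0) + t·d stays feasible for every t ≥ 0. Along this ray z = -5p - 2q changes by -5 per unit t, so z → −∞.

Unbounded — the objective can decrease without bound over the feasible region.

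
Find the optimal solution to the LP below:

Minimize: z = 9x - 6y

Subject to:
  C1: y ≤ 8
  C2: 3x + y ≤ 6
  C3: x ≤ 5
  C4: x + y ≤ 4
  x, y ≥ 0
Each vertex is the intersection of two constraint boundaries that also satisfies all remaining constraints:
  x = 0 and y = 0 → (0, 0)
  3x + y = 6 and y = 0 → (2, 0)
  3x + y = 6 and x + y = 4 → (1, 3)
  x + y = 4 and x = 0 → (0, 4)

Evaluating z = 9x - 6y at each vertex:
  (0, 0): z = 0
  (2, 0): z = 18
  (1, 3): z = -9
  (0, 4): z = -24

The minimum is at (0, 4) with z = -24.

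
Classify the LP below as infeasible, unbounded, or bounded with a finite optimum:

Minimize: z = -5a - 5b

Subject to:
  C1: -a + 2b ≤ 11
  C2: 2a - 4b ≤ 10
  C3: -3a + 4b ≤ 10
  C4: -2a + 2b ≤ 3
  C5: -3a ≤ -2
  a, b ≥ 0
Feasible point: (1, 0) satisfies every constraint, so the LP is feasible.
Direction d = (2, 1): for each constraint row a, a·d ≤ 0 —
  (-1)(2) + (2)(1) = 0 ≤ 0
  (2)(2) + (-4)(1) = 0 ≤ 0
  (-3)(2) + (4)(1) = -2 ≤ 0
  (-2)(2) + (2)(1) = -2 ≤ 0
  (-3)(2) + (0)(1) = -6 ≤ 0
and d ≥ 0, so (1, 0) + t·d stays feasible for every t ≥ 0. Along this ray z = -5a - 5b changes by -15 per unit t, so z → −∞.

The LP is unbounded; z can be made arbitrarily small.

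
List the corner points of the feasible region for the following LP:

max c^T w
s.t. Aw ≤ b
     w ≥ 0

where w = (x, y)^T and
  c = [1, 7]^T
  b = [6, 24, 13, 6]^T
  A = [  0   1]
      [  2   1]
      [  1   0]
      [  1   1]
Each vertex is the intersection of two constraint boundaries that also satisfies all remaining constraints:
  x = 0 and y = 0 → (0, 0)
  x + y = 6 and y = 0 → (6, 0)
  y = 6 and x + y = 6 → (0, 6)

Vertices: (0, 0), (6, 0), (0, 6)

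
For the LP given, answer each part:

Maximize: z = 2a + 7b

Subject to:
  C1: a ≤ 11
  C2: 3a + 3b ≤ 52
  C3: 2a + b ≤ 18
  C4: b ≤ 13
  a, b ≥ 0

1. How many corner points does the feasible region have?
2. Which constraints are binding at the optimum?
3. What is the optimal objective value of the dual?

1. 4
2. C3, C4
3. 96 (by strong duality, equal to the primal optimum)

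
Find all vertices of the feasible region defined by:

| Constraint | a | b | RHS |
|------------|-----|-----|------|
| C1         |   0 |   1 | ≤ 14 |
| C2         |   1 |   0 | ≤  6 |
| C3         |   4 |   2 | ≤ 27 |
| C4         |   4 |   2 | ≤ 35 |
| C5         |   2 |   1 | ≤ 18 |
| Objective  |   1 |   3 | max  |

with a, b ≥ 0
Each vertex is the intersection of two constraint boundaries that also satisfies all remaining constraints:
  a = 0 and b = 0 → (0, 0)
  a = 6 and b = 0 → (6, 0)
  a = 6 and 4a + 2b = 27 → (6, 1.5)
  4a + 2b = 27 and a = 0 → (0, 13.5)

Vertices: (0, 0), (6, 0), (6, 1.5), (0, 13.5)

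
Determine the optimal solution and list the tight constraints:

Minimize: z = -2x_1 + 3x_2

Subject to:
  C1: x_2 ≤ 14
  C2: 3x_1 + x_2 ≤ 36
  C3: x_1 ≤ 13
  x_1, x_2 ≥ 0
Optimal: x_1 = 12, x_2 = 0
Slack at optimum:
  C1: slack = 14
  C2: slack = 0 (binding)
  C3: slack = 1
  x_1 ≥ 0: x_1 = 12
  x_2 ≥ 0: x_2 = 0 (binding)
Binding constraints: C2, x_2 ≥ 0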